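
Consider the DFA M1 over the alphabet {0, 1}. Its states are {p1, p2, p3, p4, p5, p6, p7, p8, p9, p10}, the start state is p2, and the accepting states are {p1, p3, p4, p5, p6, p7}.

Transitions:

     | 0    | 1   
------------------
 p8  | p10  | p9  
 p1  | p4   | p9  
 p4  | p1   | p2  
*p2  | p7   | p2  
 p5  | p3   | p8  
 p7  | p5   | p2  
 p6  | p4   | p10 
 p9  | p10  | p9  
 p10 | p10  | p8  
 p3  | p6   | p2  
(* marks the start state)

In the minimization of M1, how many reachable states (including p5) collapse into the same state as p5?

3

All states are reachable from the start state.
Initial partition by acceptance: {p1,p3,p4,p5,p6,p7} | {p2,p8,p9,p10}.
Refine {p2,p8,p9,p10} on symbol 0: members go to different blocks, giving {p8,p9,p10} and {p2}.
Refine {p1,p3,p4,p5,p6,p7} on symbol 1: members go to different blocks, giving {p1,p5,p6} and {p3,p4,p7}.
Stable partition: {p1,p5,p6} | {p8,p9,p10} | {p2} | {p3,p4,p7} — 4 equivalence classes.
The equivalence class containing p5 is {p1,p5,p6}, of size 3.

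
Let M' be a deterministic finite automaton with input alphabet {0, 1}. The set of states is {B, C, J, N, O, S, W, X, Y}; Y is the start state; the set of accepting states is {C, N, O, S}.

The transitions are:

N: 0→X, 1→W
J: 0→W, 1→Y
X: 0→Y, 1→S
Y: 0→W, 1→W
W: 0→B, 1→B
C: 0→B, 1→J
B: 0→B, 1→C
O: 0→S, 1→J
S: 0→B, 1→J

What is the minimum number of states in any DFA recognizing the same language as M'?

States {N,O,S,X} cannot be reached from the start state, so discard them.
Initial partition by acceptance: {C} | {B,J,W,Y}.
Refine {B,J,W,Y} on symbol 1: members go to different blocks, giving {J,W,Y} and {B}.
On input 0, block {J,W,Y} splits into {J,Y} and {W}.
On input 1, block {J,Y} splits into {Y} and {J}.
Stable partition: {C} | {Y} | {B} | {W} | {J} — 5 equivalence classes.

5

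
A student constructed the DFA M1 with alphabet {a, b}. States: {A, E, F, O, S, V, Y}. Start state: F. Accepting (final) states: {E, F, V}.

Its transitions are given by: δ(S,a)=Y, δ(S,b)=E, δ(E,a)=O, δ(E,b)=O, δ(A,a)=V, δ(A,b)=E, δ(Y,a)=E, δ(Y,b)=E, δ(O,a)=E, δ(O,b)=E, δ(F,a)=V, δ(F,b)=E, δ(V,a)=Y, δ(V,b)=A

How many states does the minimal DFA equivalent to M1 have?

3

First remove the unreachable states {S}; 6 states remain.
P0 = {E,F,V} | {A,O,Y}.
Refine {E,F,V} on symbol a: members go to different blocks, giving {E,V} and {F}.
The partition is now stable with 3 blocks: {E,V} | {A,O,Y} | {F}.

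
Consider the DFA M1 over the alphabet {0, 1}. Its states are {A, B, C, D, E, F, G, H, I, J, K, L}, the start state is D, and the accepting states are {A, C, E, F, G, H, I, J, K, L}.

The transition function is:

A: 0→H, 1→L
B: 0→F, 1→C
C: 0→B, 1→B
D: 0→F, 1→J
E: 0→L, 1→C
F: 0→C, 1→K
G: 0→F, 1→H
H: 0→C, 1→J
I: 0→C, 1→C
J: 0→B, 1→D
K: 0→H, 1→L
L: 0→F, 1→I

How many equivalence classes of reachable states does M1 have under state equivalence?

6

Reachable states from the start: {B,C,D,F,H,I,J,K,L}. Unreachable: {A,E,G} — drop them.
Initial partition by acceptance: {C,F,H,I,J,K,L} | {B,D}.
Split {C,F,H,I,J,K,L} by δ(·,0) → {F,H,I,K,L} and {C,J}.
On input 0, block {F,H,I,K,L} splits into {F,H,I} and {K,L}.
On input 1, block {F,H,I} splits into {H,I} and {F}.
On input 0, block {K,L} splits into {K} and {L}.
No further refinement is possible. Final partition (6 blocks): {H,I} | {B,D} | {C,J} | {K} | {F} | {L}.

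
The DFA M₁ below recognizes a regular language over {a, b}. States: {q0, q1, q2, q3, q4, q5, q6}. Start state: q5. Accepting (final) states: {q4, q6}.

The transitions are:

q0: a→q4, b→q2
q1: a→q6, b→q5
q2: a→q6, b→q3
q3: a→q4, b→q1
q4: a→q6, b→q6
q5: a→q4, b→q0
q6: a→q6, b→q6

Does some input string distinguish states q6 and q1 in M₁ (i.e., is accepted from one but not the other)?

Start with accepting vs non-accepting: {q4,q6} | {q0,q1,q2,q3,q5}.
The partition is now stable with 2 blocks: {q4,q6} | {q0,q1,q2,q3,q5}.
q6 and q1 end up in different blocks, so they are distinguishable. For instance, the string 'ε' is accepted from only q6.

Yes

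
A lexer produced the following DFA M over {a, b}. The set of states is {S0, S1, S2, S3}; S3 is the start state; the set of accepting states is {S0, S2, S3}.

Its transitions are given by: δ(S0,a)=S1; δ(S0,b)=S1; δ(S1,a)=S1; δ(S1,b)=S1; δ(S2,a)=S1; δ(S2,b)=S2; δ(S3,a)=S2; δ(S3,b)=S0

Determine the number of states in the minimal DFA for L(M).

P0 = {S0,S2,S3} | {S1}.
Refine {S0,S2,S3} on symbol a: members go to different blocks, giving {S0,S2} and {S3}.
Refine {S0,S2} on symbol b: members go to different blocks, giving {S0} and {S2}.
The partition is now stable with 4 blocks: {S0} | {S1} | {S3} | {S2}.

4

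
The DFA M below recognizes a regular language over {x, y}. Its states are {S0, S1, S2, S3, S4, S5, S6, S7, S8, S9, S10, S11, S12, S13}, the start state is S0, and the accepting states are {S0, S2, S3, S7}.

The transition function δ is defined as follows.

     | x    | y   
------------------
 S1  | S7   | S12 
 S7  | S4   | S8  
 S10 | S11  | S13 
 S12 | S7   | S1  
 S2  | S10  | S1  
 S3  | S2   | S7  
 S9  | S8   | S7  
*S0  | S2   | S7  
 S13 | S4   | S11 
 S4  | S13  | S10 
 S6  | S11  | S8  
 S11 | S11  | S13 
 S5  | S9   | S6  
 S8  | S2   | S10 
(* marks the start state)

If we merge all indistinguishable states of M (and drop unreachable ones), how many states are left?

6

Reachable states from the start: {S0,S1,S2,S4,S7,S8,S10,S11,S12,S13}. Unreachable: {S3,S5,S6,S9} — drop them.
P0 = {S0,S2,S7} | {S1,S4,S8,S10,S11,S12,S13}.
On input x, block {S0,S2,S7} splits into {S2,S7} and {S0}.
Refine {S1,S4,S8,S10,S11,S12,S13} on symbol x: members go to different blocks, giving {S4,S10,S11,S13} and {S1,S8,S12}.
On input y, block {S1,S8,S12} splits into {S1,S12} and {S8}.
Split {S2,S7} by δ(·,y) → {S2} and {S7}.
No further refinement is possible. Final partition (6 blocks): {S2} | {S4,S10,S11,S13} | {S0} | {S1,S12} | {S8} | {S7}.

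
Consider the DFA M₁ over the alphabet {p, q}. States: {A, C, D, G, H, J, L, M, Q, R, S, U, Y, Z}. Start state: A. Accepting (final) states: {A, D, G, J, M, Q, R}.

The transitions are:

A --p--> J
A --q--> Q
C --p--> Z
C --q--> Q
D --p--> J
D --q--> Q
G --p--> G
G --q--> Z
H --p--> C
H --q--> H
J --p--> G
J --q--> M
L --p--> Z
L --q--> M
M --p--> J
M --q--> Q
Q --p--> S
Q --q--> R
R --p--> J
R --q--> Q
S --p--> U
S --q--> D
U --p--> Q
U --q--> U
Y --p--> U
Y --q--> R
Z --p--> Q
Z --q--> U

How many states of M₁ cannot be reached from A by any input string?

4

BFS from A reaches {A, D, G, J, M, Q, R, S, U, Z}; the 4 state(s) C, H, L, Y are never visited.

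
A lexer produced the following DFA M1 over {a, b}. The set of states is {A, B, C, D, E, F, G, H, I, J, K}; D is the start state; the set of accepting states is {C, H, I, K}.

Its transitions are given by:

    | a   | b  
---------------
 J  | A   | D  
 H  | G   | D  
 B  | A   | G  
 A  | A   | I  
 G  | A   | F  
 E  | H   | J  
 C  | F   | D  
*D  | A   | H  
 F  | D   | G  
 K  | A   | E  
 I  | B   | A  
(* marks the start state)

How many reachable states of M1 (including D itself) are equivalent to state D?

2

First remove the unreachable states {C,E,J,K}; 7 states remain.
P0 = {H,I} | {A,B,D,F,G}.
Refine {A,B,D,F,G} on symbol b: members go to different blocks, giving {B,F,G} and {A,D}.
The partition is now stable with 3 blocks: {H,I} | {B,F,G} | {A,D}.
State D belongs to the block {A,D}, which has 2 states.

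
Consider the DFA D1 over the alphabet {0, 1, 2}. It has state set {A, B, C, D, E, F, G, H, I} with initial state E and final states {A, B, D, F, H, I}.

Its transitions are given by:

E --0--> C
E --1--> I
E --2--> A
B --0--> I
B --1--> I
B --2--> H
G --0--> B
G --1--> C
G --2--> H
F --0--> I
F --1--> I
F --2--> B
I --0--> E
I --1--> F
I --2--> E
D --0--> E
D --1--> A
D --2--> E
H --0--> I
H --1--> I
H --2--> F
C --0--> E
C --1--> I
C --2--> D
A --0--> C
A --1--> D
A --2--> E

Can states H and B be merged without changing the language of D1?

First remove the unreachable states {G}; 8 states remain.
Start with accepting vs non-accepting: {A,B,D,F,H,I} | {C,E}.
Split {A,B,D,F,H,I} by δ(·,0) → {A,D,I} and {B,F,H}.
Split {A,D,I} by δ(·,1) → {A,D} and {I}.
No further refinement is possible. Final partition (4 blocks): {A,D} | {C,E} | {B,F,H} | {I}.
H and B lie in the same block of the stable partition, so they are equivalent — no string distinguishes them.

Yes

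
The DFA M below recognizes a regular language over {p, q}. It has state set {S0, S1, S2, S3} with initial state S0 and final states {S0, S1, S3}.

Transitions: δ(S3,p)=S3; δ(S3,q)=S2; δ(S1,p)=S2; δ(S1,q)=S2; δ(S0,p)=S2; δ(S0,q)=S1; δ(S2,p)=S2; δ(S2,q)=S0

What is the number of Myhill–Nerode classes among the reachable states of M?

First remove the unreachable states {S3}; 3 states remain.
P0 = {S0,S1} | {S2}.
Split {S0,S1} by δ(·,q) → {S0} and {S1}.
The partition is now stable with 3 blocks: {S0} | {S2} | {S1}.

3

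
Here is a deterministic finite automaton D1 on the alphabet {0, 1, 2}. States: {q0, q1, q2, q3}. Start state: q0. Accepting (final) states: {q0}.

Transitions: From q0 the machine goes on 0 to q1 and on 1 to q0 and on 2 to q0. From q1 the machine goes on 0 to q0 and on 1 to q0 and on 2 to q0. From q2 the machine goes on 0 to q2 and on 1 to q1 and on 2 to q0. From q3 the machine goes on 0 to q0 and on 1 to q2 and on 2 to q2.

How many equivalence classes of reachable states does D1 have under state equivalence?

Reachable states from the start: {q0,q1}. Unreachable: {q2,q3} — drop them.
Start with accepting vs non-accepting: {q0} | {q1}.
Stable partition: {q0} | {q1} — 2 equivalence classes.

2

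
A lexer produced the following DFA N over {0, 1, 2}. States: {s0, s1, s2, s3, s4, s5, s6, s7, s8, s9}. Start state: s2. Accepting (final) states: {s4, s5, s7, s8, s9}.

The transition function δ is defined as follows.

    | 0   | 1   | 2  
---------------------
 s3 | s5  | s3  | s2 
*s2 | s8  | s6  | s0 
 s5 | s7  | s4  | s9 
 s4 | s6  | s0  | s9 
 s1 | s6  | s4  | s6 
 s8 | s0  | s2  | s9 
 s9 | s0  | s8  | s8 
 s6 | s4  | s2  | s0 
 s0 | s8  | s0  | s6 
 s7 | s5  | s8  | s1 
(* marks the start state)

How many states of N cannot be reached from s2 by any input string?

4

No path from s2 leads to s1, s3, s5, s7; the other 6 states are all reachable.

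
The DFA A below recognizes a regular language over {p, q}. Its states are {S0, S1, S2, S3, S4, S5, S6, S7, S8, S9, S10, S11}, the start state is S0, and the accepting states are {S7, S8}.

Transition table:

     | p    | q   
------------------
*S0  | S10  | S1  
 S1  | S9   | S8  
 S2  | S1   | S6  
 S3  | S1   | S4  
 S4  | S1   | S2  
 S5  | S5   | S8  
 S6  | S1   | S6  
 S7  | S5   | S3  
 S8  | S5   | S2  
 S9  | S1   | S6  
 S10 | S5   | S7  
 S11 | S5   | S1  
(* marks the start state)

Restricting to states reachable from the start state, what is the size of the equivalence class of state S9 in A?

First remove the unreachable states {S11}; 11 states remain.
Initial partition by acceptance: {S7,S8} | {S0,S1,S2,S3,S4,S5,S6,S9,S10}.
Refine {S0,S1,S2,S3,S4,S5,S6,S9,S10} on symbol q: members go to different blocks, giving {S0,S2,S3,S4,S6,S9} and {S1,S5,S10}.
Split {S0,S2,S3,S4,S6,S9} by δ(·,q) → {S2,S3,S4,S6,S9} and {S0}.
Refine {S1,S5,S10} on symbol p: members go to different blocks, giving {S5,S10} and {S1}.
Stable partition: {S7,S8} | {S2,S3,S4,S6,S9} | {S5,S10} | {S0} | {S1} — 5 equivalence classes.
State S9 belongs to the block {S2,S3,S4,S6,S9}, which has 5 states.

5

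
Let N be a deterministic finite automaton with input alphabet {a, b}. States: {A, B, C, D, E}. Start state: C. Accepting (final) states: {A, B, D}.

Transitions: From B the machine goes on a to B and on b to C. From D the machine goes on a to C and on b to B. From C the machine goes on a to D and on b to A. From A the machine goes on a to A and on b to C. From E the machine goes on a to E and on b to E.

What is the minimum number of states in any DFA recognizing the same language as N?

3

First remove the unreachable states {E}; 4 states remain.
P0 = {A,B,D} | {C}.
On input a, block {A,B,D} splits into {A,B} and {D}.
No further refinement is possible. Final partition (3 blocks): {A,B} | {C} | {D}.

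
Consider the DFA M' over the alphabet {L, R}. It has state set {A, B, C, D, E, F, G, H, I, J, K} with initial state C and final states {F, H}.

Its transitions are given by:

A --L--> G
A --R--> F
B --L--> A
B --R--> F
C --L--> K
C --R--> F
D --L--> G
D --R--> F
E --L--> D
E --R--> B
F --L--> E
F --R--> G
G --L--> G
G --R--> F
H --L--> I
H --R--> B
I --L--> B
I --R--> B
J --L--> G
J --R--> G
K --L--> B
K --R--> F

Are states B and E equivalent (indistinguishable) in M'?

Reachable states from the start: {A,B,C,D,E,F,G,K}. Unreachable: {H,I,J} — drop them.
Start with accepting vs non-accepting: {F} | {A,B,C,D,E,G,K}.
Split {A,B,C,D,E,G,K} by δ(·,R) → {A,B,C,D,G,K} and {E}.
Stable partition: {F} | {A,B,C,D,G,K} | {E} — 3 equivalence classes.
B and E end up in different blocks, so they are distinguishable. For instance, the string 'R' is accepted from only B.

No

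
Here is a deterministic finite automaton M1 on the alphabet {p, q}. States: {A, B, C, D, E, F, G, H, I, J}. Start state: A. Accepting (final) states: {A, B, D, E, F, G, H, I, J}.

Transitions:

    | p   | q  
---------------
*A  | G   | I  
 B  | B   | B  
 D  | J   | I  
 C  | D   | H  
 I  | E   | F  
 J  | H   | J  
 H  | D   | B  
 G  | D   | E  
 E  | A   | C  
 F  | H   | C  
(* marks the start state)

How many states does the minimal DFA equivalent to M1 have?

10

Start with accepting vs non-accepting: {A,B,D,E,F,G,H,I,J} | {C}.
Split {A,B,D,E,F,G,H,I,J} by δ(·,q) → {A,B,D,G,H,I,J} and {E,F}.
Refine {A,B,D,G,H,I,J} on symbol p: members go to different blocks, giving {A,B,D,G,H,J} and {I}.
On input q, block {A,B,D,G,H,J} splits into {B,H,J} and {A,D} and {G}.
Split {B,H,J} by δ(·,p) → {B,J} and {H}.
Split {B,J} by δ(·,p) → {B} and {J}.
On input p, block {E,F} splits into {E} and {F}.
On input p, block {A,D} splits into {A} and {D}.
No further refinement is possible. Final partition (10 blocks): {B} | {C} | {E} | {I} | {A} | {G} | {H} | {J} | {F} | {D}.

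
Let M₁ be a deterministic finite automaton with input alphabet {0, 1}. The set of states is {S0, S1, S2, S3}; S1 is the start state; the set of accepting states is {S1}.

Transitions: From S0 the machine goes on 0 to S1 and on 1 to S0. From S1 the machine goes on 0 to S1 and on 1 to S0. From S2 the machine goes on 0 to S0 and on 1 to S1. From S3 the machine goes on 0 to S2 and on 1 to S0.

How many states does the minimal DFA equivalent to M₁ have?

2

First remove the unreachable states {S2,S3}; 2 states remain.
P0 = {S1} | {S0}.
No further refinement is possible. Final partition (2 blocks): {S1} | {S0}.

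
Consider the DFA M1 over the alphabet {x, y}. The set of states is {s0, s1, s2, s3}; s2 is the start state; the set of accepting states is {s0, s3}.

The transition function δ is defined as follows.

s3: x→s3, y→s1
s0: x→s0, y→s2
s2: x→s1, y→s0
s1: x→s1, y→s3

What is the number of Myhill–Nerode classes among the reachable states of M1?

All states are reachable from the start state.
Initial partition by acceptance: {s0,s3} | {s1,s2}.
Stable partition: {s0,s3} | {s1,s2} — 2 equivalence classes.

2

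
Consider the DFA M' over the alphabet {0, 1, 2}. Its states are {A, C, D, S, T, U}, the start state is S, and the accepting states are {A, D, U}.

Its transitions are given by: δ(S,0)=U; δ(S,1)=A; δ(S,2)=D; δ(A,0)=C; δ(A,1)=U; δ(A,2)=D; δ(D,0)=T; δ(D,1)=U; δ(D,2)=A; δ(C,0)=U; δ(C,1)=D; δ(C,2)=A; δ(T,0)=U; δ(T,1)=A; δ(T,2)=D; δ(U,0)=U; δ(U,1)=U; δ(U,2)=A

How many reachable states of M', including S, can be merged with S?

3

Every state is reachable, so we keep all 6.
Start with accepting vs non-accepting: {A,D,U} | {C,S,T}.
On input 0, block {A,D,U} splits into {A,D} and {U}.
Stable partition: {A,D} | {C,S,T} | {U} — 3 equivalence classes.
State S belongs to the block {C,S,T}, which has 3 states.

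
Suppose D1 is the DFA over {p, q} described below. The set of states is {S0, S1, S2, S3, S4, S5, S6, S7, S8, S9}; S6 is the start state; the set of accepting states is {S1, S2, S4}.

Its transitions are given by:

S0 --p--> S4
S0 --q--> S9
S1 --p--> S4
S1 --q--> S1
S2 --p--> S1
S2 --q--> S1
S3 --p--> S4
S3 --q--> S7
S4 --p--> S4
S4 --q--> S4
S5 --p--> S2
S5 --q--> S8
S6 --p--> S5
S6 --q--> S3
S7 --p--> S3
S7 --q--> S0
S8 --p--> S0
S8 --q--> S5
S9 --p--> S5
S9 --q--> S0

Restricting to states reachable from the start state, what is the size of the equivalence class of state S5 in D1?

Start with accepting vs non-accepting: {S1,S2,S4} | {S0,S3,S5,S6,S7,S8,S9}.
On input p, block {S0,S3,S5,S6,S7,S8,S9} splits into {S6,S7,S8,S9} and {S0,S3,S5}.
No further refinement is possible. Final partition (3 blocks): {S1,S2,S4} | {S6,S7,S8,S9} | {S0,S3,S5}.
State S5 belongs to the block {S0,S3,S5}, which has 3 states.

3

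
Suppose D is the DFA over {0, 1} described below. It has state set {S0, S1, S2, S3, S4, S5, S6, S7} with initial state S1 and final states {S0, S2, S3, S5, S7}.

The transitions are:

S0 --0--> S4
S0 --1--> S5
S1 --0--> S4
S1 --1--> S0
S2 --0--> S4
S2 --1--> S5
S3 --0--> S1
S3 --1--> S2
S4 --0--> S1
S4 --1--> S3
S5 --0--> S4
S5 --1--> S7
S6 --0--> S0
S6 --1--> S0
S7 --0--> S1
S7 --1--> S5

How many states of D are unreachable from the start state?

1

No path from S1 leads to S6; the other 7 states are all reachable.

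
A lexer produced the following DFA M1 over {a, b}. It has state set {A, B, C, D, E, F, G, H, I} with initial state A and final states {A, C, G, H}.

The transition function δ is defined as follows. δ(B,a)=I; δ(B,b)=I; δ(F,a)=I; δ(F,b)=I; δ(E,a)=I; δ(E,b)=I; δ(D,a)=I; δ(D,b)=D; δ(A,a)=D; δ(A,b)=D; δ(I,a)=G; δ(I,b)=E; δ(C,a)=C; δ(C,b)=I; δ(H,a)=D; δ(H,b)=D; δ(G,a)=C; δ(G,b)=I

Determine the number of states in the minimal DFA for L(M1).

5

First remove the unreachable states {B,F,H}; 6 states remain.
Start with accepting vs non-accepting: {A,C,G} | {D,E,I}.
Split {A,C,G} by δ(·,a) → {C,G} and {A}.
On input a, block {D,E,I} splits into {D,E} and {I}.
Refine {D,E} on symbol b: members go to different blocks, giving {D} and {E}.
Stable partition: {C,G} | {D} | {A} | {I} | {E} — 5 equivalence classes.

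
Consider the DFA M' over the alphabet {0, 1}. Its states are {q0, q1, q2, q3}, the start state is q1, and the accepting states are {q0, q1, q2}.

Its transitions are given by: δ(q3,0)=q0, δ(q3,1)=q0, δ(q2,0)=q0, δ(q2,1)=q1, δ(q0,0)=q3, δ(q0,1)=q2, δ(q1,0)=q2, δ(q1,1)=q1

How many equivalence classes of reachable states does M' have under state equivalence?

4

Start with accepting vs non-accepting: {q0,q1,q2} | {q3}.
On input 0, block {q0,q1,q2} splits into {q1,q2} and {q0}.
Split {q1,q2} by δ(·,0) → {q1} and {q2}.
No further refinement is possible. Final partition (4 blocks): {q1} | {q3} | {q0} | {q2}.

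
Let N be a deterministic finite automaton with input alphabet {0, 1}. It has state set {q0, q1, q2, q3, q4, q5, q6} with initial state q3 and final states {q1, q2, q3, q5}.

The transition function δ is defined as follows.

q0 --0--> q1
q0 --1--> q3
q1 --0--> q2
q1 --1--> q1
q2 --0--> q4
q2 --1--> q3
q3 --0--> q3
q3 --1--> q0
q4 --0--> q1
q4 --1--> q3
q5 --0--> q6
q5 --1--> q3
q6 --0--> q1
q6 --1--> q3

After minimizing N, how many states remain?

4

First remove the unreachable states {q5,q6}; 5 states remain.
P0 = {q1,q2,q3} | {q0,q4}.
Refine {q1,q2,q3} on symbol 0: members go to different blocks, giving {q1,q3} and {q2}.
On input 0, block {q1,q3} splits into {q1} and {q3}.
Stable partition: {q1} | {q0,q4} | {q2} | {q3} — 4 equivalence classes.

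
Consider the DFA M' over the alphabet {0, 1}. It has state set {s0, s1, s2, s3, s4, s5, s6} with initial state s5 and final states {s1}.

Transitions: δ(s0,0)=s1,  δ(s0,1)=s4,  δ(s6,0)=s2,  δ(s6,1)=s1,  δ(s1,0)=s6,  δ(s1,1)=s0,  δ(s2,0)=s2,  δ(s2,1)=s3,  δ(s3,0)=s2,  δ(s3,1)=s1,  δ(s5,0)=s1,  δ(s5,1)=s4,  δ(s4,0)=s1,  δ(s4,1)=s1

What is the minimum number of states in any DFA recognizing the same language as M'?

Start with accepting vs non-accepting: {s1} | {s0,s2,s3,s4,s5,s6}.
Refine {s0,s2,s3,s4,s5,s6} on symbol 0: members go to different blocks, giving {s0,s4,s5} and {s2,s3,s6}.
On input 1, block {s0,s4,s5} splits into {s0,s5} and {s4}.
Split {s2,s3,s6} by δ(·,1) → {s3,s6} and {s2}.
The partition is now stable with 5 blocks: {s1} | {s0,s5} | {s3,s6} | {s4} | {s2}.

5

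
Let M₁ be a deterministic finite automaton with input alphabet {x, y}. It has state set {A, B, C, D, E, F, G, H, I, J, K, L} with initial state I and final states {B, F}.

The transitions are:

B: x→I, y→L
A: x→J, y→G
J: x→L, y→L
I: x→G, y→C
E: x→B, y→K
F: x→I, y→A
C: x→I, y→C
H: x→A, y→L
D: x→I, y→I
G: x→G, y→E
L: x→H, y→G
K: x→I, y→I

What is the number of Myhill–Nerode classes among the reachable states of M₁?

Reachable states from the start: {A,B,C,E,G,H,I,J,K,L}. Unreachable: {D,F} — drop them.
P0 = {B} | {A,C,E,G,H,I,J,K,L}.
On input x, block {A,C,E,G,H,I,J,K,L} splits into {A,C,G,H,I,J,K,L} and {E}.
Split {A,C,G,H,I,J,K,L} by δ(·,y) → {A,C,H,I,J,K,L} and {G}.
On input x, block {A,C,H,I,J,K,L} splits into {A,C,H,J,K,L} and {I}.
On input x, block {A,C,H,J,K,L} splits into {A,H,J,L} and {C,K}.
Split {A,H,J,L} by δ(·,y) → {A,L} and {H,J}.
On input y, block {C,K} splits into {C} and {K}.
Stable partition: {B} | {A,L} | {E} | {G} | {I} | {C} | {H,J} | {K} — 8 equivalence classes.

8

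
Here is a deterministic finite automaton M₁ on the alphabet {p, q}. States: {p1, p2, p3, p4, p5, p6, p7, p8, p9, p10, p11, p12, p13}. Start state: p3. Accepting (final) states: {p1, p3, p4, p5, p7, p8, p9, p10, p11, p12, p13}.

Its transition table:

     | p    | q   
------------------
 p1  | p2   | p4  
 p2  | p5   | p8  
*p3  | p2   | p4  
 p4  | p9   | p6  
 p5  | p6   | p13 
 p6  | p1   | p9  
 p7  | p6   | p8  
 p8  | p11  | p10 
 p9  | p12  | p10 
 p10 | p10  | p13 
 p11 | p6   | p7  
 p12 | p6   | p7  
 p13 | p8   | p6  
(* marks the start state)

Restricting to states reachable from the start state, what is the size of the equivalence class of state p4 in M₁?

2

All states are reachable from the start state.
Start with accepting vs non-accepting: {p1,p3,p4,p5,p7,p8,p9,p10,p11,p12,p13} | {p2,p6}.
On input p, block {p1,p3,p4,p5,p7,p8,p9,p10,p11,p12,p13} splits into {p1,p3,p5,p7,p11,p12} and {p4,p8,p9,p10,p13}.
Split {p1,p3,p5,p7,p11,p12} by δ(·,q) → {p1,p3,p5,p7} and {p11,p12}.
On input p, block {p4,p8,p9,p10,p13} splits into {p4,p10,p13} and {p8,p9}.
Refine {p1,p3,p5,p7} on symbol q: members go to different blocks, giving {p1,p3,p5} and {p7}.
Split {p4,p10,p13} by δ(·,p) → {p4,p13} and {p10}.
No further refinement is possible. Final partition (7 blocks): {p1,p3,p5} | {p2,p6} | {p4,p13} | {p11,p12} | {p8,p9} | {p7} | {p10}.
The equivalence class containing p4 is {p4,p13}, of size 2.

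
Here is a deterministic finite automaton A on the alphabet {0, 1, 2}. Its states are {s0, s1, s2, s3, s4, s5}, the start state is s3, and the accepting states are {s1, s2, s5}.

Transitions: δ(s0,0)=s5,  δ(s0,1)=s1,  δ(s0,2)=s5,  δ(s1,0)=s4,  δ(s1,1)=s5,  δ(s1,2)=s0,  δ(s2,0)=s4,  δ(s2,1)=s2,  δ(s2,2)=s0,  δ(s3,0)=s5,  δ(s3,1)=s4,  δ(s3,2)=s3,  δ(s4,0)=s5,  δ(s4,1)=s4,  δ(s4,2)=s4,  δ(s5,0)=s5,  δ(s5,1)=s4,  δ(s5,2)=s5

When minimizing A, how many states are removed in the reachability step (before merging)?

BFS from s3 reaches {s3, s4, s5}; the 3 state(s) s0, s1, s2 are never visited.

3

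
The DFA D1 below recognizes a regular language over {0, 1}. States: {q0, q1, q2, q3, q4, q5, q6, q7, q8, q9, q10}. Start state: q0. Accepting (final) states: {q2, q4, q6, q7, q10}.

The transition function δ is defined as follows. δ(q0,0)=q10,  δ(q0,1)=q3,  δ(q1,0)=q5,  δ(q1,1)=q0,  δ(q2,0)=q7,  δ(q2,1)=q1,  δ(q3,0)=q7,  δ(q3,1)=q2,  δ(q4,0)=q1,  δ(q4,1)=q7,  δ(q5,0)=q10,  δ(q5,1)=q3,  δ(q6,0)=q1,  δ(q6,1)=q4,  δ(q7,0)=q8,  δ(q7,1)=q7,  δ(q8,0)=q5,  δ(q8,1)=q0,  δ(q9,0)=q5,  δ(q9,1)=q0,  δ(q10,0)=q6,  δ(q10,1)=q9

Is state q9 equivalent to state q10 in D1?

Every state is reachable, so we keep all 11.
Start with accepting vs non-accepting: {q2,q4,q6,q7,q10} | {q0,q1,q3,q5,q8,q9}.
Split {q2,q4,q6,q7,q10} by δ(·,0) → {q4,q6,q7} and {q2,q10}.
On input 0, block {q0,q1,q3,q5,q8,q9} splits into {q1,q8,q9} and {q0,q5} and {q3}.
No further refinement is possible. Final partition (5 blocks): {q4,q6,q7} | {q1,q8,q9} | {q2,q10} | {q0,q5} | {q3}.
q9 and q10 end up in different blocks, so they are distinguishable. For instance, the string 'ε' is accepted from only q10.

No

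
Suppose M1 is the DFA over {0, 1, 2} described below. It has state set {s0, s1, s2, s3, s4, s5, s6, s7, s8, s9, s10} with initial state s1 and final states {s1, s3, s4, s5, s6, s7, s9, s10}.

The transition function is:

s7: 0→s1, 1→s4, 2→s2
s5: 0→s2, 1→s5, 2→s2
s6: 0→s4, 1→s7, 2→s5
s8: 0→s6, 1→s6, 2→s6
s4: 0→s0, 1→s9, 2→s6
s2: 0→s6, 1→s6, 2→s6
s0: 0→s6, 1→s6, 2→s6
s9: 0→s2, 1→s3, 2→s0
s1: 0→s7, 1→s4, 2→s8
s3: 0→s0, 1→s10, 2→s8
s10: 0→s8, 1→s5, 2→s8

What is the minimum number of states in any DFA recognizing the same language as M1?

5

Every state is reachable, so we keep all 11.
P0 = {s1,s3,s4,s5,s6,s7,s9,s10} | {s0,s2,s8}.
Split {s1,s3,s4,s5,s6,s7,s9,s10} by δ(·,0) → {s3,s4,s5,s9,s10} and {s1,s6,s7}.
On input 2, block {s3,s4,s5,s9,s10} splits into {s3,s5,s9,s10} and {s4}.
On input 0, block {s1,s6,s7} splits into {s1,s7} and {s6}.
Stable partition: {s3,s5,s9,s10} | {s0,s2,s8} | {s1,s7} | {s4} | {s6} — 5 equivalence classes.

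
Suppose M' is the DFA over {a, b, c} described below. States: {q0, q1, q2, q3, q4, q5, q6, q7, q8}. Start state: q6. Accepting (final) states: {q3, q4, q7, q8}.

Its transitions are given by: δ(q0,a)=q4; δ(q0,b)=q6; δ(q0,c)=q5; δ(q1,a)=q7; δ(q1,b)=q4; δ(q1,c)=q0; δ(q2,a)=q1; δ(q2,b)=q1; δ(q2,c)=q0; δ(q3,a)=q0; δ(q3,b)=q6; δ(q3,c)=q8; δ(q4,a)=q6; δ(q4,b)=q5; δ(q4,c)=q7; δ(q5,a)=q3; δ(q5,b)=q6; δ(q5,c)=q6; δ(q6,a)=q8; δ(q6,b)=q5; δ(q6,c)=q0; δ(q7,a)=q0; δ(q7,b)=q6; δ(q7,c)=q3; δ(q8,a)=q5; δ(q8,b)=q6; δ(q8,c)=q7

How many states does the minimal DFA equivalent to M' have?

First remove the unreachable states {q1,q2}; 7 states remain.
P0 = {q3,q4,q7,q8} | {q0,q5,q6}.
No further refinement is possible. Final partition (2 blocks): {q3,q4,q7,q8} | {q0,q5,q6}.

2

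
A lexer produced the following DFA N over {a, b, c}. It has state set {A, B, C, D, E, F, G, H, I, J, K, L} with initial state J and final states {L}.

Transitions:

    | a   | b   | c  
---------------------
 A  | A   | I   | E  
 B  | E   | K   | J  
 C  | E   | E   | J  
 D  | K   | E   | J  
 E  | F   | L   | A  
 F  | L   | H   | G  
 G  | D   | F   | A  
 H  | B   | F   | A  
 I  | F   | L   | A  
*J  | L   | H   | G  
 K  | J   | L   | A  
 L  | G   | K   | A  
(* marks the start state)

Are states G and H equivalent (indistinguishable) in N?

States {C} cannot be reached from the start state, so discard them.
Start with accepting vs non-accepting: {L} | {A,B,D,E,F,G,H,I,J,K}.
On input a, block {A,B,D,E,F,G,H,I,J,K} splits into {A,B,D,E,G,H,I,K} and {F,J}.
Split {A,B,D,E,G,H,I,K} by δ(·,a) → {A,B,D,G,H} and {E,I,K}.
Refine {A,B,D,G,H} on symbol a: members go to different blocks, giving {A,G,H} and {B,D}.
Split {A,G,H} by δ(·,a) → {G,H} and {A}.
The partition is now stable with 6 blocks: {L} | {G,H} | {F,J} | {E,I,K} | {B,D} | {A}.
G and H lie in the same block of the stable partition, so they are equivalent — no string distinguishes them.

Yes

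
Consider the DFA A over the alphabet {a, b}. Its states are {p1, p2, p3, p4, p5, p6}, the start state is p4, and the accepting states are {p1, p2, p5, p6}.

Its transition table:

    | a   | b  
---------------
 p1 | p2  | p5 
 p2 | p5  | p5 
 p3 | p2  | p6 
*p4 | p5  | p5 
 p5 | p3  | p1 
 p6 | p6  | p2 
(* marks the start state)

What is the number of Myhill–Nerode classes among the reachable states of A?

6

Start with accepting vs non-accepting: {p1,p2,p5,p6} | {p3,p4}.
Split {p1,p2,p5,p6} by δ(·,a) → {p1,p2,p6} and {p5}.
On input a, block {p1,p2,p6} splits into {p1,p6} and {p2}.
Refine {p1,p6} on symbol a: members go to different blocks, giving {p1} and {p6}.
Refine {p3,p4} on symbol a: members go to different blocks, giving {p3} and {p4}.
Stable partition: {p1} | {p3} | {p5} | {p2} | {p6} | {p4} — 6 equivalence classes.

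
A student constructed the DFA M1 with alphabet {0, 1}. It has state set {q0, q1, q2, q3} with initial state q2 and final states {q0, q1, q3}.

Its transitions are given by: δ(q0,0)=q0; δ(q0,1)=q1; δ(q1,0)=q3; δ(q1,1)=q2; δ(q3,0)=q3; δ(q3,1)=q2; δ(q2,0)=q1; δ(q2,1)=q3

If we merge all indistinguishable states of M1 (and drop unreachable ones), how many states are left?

Reachable states from the start: {q1,q2,q3}. Unreachable: {q0} — drop them.
P0 = {q1,q3} | {q2}.
The partition is now stable with 2 blocks: {q1,q3} | {q2}.

2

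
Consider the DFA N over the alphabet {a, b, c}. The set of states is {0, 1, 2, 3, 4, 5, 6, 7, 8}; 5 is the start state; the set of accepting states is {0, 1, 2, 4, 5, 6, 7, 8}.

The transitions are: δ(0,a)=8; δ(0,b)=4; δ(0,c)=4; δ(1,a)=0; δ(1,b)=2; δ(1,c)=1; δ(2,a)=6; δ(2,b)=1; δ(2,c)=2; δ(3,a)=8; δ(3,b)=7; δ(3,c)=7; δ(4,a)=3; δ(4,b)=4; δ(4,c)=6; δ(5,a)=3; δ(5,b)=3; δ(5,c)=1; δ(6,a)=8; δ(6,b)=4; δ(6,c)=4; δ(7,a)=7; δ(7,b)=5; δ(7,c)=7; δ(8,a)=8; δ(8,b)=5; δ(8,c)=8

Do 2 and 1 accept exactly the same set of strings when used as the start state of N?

All states are reachable from the start state.
Start with accepting vs non-accepting: {0,1,2,4,5,6,7,8} | {3}.
Split {0,1,2,4,5,6,7,8} by δ(·,a) → {0,1,2,6,7,8} and {4,5}.
Refine {0,1,2,6,7,8} on symbol b: members go to different blocks, giving {0,6,7,8} and {1,2}.
On input c, block {0,6,7,8} splits into {0,6} and {7,8}.
On input b, block {4,5} splits into {4} and {5}.
Stable partition: {0,6} | {3} | {4} | {1,2} | {7,8} | {5} — 6 equivalence classes.
2 and 1 lie in the same block of the stable partition, so they are equivalent — no string distinguishes them.

Yes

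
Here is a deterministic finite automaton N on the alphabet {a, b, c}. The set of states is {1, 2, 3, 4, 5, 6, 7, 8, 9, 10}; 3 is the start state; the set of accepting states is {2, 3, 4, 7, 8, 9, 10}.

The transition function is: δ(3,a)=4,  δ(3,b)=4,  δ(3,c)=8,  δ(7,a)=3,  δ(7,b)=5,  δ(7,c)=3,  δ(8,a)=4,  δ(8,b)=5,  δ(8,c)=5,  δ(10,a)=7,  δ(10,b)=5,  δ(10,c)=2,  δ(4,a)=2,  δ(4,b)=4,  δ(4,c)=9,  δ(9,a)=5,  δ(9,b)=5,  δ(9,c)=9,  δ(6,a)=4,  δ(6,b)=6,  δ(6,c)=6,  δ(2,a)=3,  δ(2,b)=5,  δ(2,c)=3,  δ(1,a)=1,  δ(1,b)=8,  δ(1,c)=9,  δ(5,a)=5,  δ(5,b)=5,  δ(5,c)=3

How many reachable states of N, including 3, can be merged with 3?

1

First remove the unreachable states {1,6,7,10}; 6 states remain.
Initial partition by acceptance: {2,3,4,8,9} | {5}.
On input a, block {2,3,4,8,9} splits into {2,3,4,8} and {9}.
On input b, block {2,3,4,8} splits into {2,8} and {3,4}.
On input c, block {2,8} splits into {2} and {8}.
Split {3,4} by δ(·,a) → {3} and {4}.
No further refinement is possible. Final partition (6 blocks): {2} | {5} | {9} | {3} | {8} | {4}.
State 3 belongs to the block {3}, which has 1 states.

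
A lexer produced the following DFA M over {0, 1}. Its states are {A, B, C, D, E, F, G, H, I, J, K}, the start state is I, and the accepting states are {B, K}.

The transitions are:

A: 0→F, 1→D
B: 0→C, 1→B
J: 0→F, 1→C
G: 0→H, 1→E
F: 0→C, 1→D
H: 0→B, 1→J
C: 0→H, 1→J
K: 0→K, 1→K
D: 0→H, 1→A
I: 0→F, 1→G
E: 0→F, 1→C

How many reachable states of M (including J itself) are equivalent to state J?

First remove the unreachable states {K}; 10 states remain.
Initial partition by acceptance: {B} | {A,C,D,E,F,G,H,I,J}.
Refine {A,C,D,E,F,G,H,I,J} on symbol 0: members go to different blocks, giving {A,C,D,E,F,G,I,J} and {H}.
Split {A,C,D,E,F,G,I,J} by δ(·,0) → {A,E,F,I,J} and {C,D,G}.
Split {A,E,F,I,J} by δ(·,0) → {A,E,I,J} and {F}.
No further refinement is possible. Final partition (5 blocks): {B} | {A,E,I,J} | {H} | {C,D,G} | {F}.
State J belongs to the block {A,E,I,J}, which has 4 states.

4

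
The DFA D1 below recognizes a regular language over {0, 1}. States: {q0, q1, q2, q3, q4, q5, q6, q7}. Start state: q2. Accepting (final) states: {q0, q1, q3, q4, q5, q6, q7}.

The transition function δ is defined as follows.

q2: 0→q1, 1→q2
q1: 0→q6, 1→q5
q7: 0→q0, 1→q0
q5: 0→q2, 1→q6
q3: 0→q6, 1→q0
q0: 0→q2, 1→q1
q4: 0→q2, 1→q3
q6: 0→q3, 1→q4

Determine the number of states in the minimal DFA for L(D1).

Reachable states from the start: {q0,q1,q2,q3,q4,q5,q6}. Unreachable: {q7} — drop them.
Initial partition by acceptance: {q0,q1,q3,q4,q5,q6} | {q2}.
Refine {q0,q1,q3,q4,q5,q6} on symbol 0: members go to different blocks, giving {q0,q4,q5} and {q1,q3,q6}.
No further refinement is possible. Final partition (3 blocks): {q0,q4,q5} | {q2} | {q1,q3,q6}.

3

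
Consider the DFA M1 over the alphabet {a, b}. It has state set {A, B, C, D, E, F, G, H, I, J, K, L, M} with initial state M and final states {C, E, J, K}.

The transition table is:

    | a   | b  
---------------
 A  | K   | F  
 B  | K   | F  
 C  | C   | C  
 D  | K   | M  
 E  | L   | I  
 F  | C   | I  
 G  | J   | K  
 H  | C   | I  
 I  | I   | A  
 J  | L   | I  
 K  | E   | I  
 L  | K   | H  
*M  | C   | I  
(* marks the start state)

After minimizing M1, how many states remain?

6

Reachable states from the start: {A,C,E,F,H,I,K,L,M}. Unreachable: {B,D,G,J} — drop them.
Initial partition by acceptance: {C,E,K} | {A,F,H,I,L,M}.
Refine {C,E,K} on symbol a: members go to different blocks, giving {C,K} and {E}.
Refine {C,K} on symbol a: members go to different blocks, giving {C} and {K}.
Split {A,F,H,I,L,M} by δ(·,a) → {F,H,M} and {A,L} and {I}.
Stable partition: {C} | {F,H,M} | {E} | {K} | {A,L} | {I} — 6 equivalence classes.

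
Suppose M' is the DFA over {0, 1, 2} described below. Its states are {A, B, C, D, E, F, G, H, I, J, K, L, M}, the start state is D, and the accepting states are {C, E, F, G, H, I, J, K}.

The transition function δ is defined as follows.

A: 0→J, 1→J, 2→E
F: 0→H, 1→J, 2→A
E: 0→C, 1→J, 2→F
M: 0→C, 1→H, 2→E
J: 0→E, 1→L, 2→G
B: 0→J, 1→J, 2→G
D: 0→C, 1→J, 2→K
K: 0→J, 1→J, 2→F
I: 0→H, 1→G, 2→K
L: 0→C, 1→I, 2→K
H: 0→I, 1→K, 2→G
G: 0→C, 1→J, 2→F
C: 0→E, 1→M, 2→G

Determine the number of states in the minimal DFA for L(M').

States {B} cannot be reached from the start state, so discard them.
P0 = {C,E,F,G,H,I,J,K} | {A,D,L,M}.
Refine {C,E,F,G,H,I,J,K} on symbol 1: members go to different blocks, giving {E,F,G,H,I,K} and {C,J}.
Refine {E,F,G,H,I,K} on symbol 0: members go to different blocks, giving {E,G,K} and {F,H,I}.
On input 1, block {A,D,L,M} splits into {A,D} and {L,M}.
Split {F,H,I} by δ(·,1) → {H,I} and {F}.
Stable partition: {E,G,K} | {A,D} | {C,J} | {H,I} | {L,M} | {F} — 6 equivalence classes.

6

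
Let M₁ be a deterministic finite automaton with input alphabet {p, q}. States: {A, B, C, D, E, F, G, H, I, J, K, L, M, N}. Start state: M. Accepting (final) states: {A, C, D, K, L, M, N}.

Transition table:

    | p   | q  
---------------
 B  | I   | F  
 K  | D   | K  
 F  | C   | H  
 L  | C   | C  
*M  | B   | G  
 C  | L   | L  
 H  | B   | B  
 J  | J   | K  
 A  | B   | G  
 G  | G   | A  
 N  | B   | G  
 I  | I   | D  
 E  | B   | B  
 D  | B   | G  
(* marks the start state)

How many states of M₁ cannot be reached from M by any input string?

Starting at M and following transitions, the reachable set is {A, B, C, D, F, G, H, I, L, M}. That leaves E, J, K, N unreachable — 4 in total.

4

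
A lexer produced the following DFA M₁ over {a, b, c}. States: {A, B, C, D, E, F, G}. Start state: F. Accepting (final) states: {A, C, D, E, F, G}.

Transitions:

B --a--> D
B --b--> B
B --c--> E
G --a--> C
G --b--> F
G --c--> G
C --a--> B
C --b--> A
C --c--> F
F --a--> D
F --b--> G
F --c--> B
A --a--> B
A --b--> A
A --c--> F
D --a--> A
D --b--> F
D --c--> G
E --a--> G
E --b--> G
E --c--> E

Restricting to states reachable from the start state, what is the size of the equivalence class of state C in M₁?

P0 = {A,C,D,E,F,G} | {B}.
Split {A,C,D,E,F,G} by δ(·,a) → {D,E,F,G} and {A,C}.
On input a, block {D,E,F,G} splits into {D,G} and {E,F}.
Split {E,F} by δ(·,c) → {E} and {F}.
The partition is now stable with 5 blocks: {D,G} | {B} | {A,C} | {E} | {F}.
The equivalence class containing C is {A,C}, of size 2.

2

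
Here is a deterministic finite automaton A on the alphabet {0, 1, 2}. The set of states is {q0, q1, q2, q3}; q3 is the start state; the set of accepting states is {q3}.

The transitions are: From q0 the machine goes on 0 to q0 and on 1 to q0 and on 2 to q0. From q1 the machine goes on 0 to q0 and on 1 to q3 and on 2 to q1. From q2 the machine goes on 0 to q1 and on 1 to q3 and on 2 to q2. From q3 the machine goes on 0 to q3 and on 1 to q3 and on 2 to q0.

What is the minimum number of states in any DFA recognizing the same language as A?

Reachable states from the start: {q0,q3}. Unreachable: {q1,q2} — drop them.
Start with accepting vs non-accepting: {q3} | {q0}.
Stable partition: {q3} | {q0} — 2 equivalence classes.

2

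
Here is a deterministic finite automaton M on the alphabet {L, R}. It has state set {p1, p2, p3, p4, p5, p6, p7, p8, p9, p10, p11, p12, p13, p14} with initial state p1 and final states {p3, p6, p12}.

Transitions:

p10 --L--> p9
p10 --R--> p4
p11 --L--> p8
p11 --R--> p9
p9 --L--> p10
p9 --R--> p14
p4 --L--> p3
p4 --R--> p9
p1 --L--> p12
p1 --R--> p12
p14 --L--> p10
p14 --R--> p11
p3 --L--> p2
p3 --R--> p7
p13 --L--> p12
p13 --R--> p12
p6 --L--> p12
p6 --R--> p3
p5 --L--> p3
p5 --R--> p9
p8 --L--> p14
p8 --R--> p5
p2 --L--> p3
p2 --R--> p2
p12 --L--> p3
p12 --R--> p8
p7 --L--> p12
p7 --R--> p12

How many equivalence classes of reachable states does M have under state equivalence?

First remove the unreachable states {p6,p13}; 12 states remain.
Start with accepting vs non-accepting: {p3,p12} | {p1,p2,p4,p5,p7,p8,p9,p10,p11,p14}.
On input L, block {p3,p12} splits into {p3} and {p12}.
On input L, block {p1,p2,p4,p5,p7,p8,p9,p10,p11,p14} splits into {p8,p9,p10,p11,p14} and {p2,p4,p5} and {p1,p7}.
Refine {p8,p9,p10,p11,p14} on symbol R: members go to different blocks, giving {p9,p11,p14} and {p8,p10}.
Split {p2,p4,p5} by δ(·,R) → {p4,p5} and {p2}.
The partition is now stable with 7 blocks: {p3} | {p9,p11,p14} | {p12} | {p4,p5} | {p1,p7} | {p8,p10} | {p2}.

7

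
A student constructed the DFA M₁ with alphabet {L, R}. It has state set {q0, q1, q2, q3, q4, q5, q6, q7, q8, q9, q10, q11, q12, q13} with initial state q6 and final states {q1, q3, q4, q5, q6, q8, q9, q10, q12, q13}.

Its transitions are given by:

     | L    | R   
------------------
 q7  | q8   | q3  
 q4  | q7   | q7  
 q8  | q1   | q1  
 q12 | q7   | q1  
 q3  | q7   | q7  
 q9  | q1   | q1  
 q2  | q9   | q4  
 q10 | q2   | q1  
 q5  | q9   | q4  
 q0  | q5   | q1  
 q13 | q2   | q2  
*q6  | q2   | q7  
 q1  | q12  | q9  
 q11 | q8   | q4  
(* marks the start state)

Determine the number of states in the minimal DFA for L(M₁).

5

States {q0,q5,q10,q11,q13} cannot be reached from the start state, so discard them.
Start with accepting vs non-accepting: {q1,q3,q4,q6,q8,q9,q12} | {q2,q7}.
Split {q1,q3,q4,q6,q8,q9,q12} by δ(·,L) → {q3,q4,q6,q12} and {q1,q8,q9}.
Refine {q3,q4,q6,q12} on symbol R: members go to different blocks, giving {q3,q4,q6} and {q12}.
Split {q1,q8,q9} by δ(·,L) → {q8,q9} and {q1}.
No further refinement is possible. Final partition (5 blocks): {q3,q4,q6} | {q2,q7} | {q8,q9} | {q12} | {q1}.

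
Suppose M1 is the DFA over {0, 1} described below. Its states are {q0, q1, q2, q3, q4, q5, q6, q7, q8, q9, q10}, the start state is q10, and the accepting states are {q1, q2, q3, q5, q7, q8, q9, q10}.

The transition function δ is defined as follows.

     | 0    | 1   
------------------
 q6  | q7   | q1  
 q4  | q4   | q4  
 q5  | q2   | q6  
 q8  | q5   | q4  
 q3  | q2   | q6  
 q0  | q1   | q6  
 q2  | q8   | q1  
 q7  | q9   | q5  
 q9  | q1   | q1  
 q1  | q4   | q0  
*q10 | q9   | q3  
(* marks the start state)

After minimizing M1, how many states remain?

P0 = {q1,q2,q3,q5,q7,q8,q9,q10} | {q0,q4,q6}.
On input 0, block {q1,q2,q3,q5,q7,q8,q9,q10} splits into {q2,q3,q5,q7,q8,q9,q10} and {q1}.
Refine {q2,q3,q5,q7,q8,q9,q10} on symbol 0: members go to different blocks, giving {q2,q3,q5,q7,q8,q10} and {q9}.
Refine {q2,q3,q5,q7,q8,q10} on symbol 0: members go to different blocks, giving {q2,q3,q5,q8} and {q7,q10}.
Split {q2,q3,q5,q8} by δ(·,1) → {q3,q5,q8} and {q2}.
Split {q3,q5,q8} by δ(·,0) → {q3,q5} and {q8}.
Refine {q0,q4,q6} on symbol 0: members go to different blocks, giving {q0} and {q4} and {q6}.
The partition is now stable with 9 blocks: {q3,q5} | {q0} | {q1} | {q9} | {q7,q10} | {q2} | {q8} | {q4} | {q6}.

9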